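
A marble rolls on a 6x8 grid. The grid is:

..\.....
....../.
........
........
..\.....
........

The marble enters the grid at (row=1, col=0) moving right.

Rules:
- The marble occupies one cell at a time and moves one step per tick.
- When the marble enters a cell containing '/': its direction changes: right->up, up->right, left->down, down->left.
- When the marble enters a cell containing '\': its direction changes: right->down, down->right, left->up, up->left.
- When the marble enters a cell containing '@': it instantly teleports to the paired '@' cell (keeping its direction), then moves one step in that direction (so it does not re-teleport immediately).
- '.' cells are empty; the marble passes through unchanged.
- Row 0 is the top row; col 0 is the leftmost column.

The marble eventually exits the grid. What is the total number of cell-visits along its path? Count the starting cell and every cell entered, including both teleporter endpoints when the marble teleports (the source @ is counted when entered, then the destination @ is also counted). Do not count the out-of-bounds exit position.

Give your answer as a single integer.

Step 1: enter (1,0), '.' pass, move right to (1,1)
Step 2: enter (1,1), '.' pass, move right to (1,2)
Step 3: enter (1,2), '.' pass, move right to (1,3)
Step 4: enter (1,3), '.' pass, move right to (1,4)
Step 5: enter (1,4), '.' pass, move right to (1,5)
Step 6: enter (1,5), '.' pass, move right to (1,6)
Step 7: enter (1,6), '/' deflects right->up, move up to (0,6)
Step 8: enter (0,6), '.' pass, move up to (-1,6)
Step 9: at (-1,6) — EXIT via top edge, pos 6
Path length (cell visits): 8

Answer: 8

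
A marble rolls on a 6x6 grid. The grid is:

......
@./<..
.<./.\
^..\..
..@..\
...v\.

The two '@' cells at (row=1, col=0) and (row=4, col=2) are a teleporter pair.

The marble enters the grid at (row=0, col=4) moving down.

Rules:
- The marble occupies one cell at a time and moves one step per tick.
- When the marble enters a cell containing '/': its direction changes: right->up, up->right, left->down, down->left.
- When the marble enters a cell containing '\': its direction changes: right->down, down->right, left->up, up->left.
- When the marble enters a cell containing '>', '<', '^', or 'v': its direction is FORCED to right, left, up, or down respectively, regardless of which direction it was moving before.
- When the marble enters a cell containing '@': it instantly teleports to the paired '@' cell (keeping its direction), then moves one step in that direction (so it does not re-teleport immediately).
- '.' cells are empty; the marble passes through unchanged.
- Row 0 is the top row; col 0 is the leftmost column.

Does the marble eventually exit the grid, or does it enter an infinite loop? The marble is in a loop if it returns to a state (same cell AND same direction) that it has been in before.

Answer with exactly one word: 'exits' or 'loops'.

Step 1: enter (0,4), '.' pass, move down to (1,4)
Step 2: enter (1,4), '.' pass, move down to (2,4)
Step 3: enter (2,4), '.' pass, move down to (3,4)
Step 4: enter (3,4), '.' pass, move down to (4,4)
Step 5: enter (4,4), '.' pass, move down to (5,4)
Step 6: enter (5,4), '\' deflects down->right, move right to (5,5)
Step 7: enter (5,5), '.' pass, move right to (5,6)
Step 8: at (5,6) — EXIT via right edge, pos 5

Answer: exits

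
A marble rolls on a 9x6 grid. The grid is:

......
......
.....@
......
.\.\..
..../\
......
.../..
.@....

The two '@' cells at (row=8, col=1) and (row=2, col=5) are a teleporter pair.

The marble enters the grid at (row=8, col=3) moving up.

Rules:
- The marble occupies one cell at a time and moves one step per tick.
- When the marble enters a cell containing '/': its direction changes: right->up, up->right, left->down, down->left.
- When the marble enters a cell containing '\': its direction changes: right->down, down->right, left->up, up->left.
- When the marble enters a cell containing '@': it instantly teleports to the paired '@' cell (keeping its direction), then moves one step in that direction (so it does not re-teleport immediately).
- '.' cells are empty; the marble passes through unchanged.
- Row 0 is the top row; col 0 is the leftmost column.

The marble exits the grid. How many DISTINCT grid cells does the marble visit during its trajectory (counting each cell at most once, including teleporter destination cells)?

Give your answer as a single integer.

Step 1: enter (8,3), '.' pass, move up to (7,3)
Step 2: enter (7,3), '/' deflects up->right, move right to (7,4)
Step 3: enter (7,4), '.' pass, move right to (7,5)
Step 4: enter (7,5), '.' pass, move right to (7,6)
Step 5: at (7,6) — EXIT via right edge, pos 7
Distinct cells visited: 4 (path length 4)

Answer: 4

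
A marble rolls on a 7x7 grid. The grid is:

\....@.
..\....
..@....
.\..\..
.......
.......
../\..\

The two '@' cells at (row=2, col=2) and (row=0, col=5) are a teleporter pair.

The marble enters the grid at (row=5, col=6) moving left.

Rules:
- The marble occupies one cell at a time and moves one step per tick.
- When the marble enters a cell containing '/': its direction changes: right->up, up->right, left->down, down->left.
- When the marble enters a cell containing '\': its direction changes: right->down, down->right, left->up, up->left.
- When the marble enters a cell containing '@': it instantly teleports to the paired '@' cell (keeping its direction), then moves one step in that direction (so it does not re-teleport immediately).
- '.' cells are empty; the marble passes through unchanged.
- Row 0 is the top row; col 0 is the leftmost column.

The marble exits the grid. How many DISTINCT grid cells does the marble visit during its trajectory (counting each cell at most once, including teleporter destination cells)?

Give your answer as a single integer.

Step 1: enter (5,6), '.' pass, move left to (5,5)
Step 2: enter (5,5), '.' pass, move left to (5,4)
Step 3: enter (5,4), '.' pass, move left to (5,3)
Step 4: enter (5,3), '.' pass, move left to (5,2)
Step 5: enter (5,2), '.' pass, move left to (5,1)
Step 6: enter (5,1), '.' pass, move left to (5,0)
Step 7: enter (5,0), '.' pass, move left to (5,-1)
Step 8: at (5,-1) — EXIT via left edge, pos 5
Distinct cells visited: 7 (path length 7)

Answer: 7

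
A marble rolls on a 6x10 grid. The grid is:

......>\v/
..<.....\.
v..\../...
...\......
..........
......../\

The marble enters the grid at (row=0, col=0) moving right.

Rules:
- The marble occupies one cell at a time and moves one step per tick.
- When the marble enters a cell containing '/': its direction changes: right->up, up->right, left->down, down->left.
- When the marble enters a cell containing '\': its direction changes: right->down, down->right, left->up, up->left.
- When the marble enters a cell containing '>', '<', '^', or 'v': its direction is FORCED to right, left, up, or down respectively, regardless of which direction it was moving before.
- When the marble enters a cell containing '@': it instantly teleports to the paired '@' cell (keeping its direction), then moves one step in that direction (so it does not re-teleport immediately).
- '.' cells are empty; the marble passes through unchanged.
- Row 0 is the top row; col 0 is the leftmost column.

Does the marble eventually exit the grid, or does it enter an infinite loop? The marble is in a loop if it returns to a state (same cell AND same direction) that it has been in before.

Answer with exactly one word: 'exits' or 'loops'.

Step 1: enter (0,0), '.' pass, move right to (0,1)
Step 2: enter (0,1), '.' pass, move right to (0,2)
Step 3: enter (0,2), '.' pass, move right to (0,3)
Step 4: enter (0,3), '.' pass, move right to (0,4)
Step 5: enter (0,4), '.' pass, move right to (0,5)
Step 6: enter (0,5), '.' pass, move right to (0,6)
Step 7: enter (0,6), '>' forces right->right, move right to (0,7)
Step 8: enter (0,7), '\' deflects right->down, move down to (1,7)
Step 9: enter (1,7), '.' pass, move down to (2,7)
Step 10: enter (2,7), '.' pass, move down to (3,7)
Step 11: enter (3,7), '.' pass, move down to (4,7)
Step 12: enter (4,7), '.' pass, move down to (5,7)
Step 13: enter (5,7), '.' pass, move down to (6,7)
Step 14: at (6,7) — EXIT via bottom edge, pos 7

Answer: exits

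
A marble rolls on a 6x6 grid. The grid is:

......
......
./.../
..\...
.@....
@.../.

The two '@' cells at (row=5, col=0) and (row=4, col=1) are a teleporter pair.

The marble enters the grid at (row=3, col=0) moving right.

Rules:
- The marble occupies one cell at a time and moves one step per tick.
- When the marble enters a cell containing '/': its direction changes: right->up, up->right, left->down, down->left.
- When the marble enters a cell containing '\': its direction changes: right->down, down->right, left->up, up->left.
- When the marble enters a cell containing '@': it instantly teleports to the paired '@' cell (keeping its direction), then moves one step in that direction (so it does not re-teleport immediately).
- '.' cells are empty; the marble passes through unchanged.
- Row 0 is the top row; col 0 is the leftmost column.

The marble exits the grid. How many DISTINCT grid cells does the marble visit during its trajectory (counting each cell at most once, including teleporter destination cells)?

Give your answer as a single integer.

Answer: 5

Derivation:
Step 1: enter (3,0), '.' pass, move right to (3,1)
Step 2: enter (3,1), '.' pass, move right to (3,2)
Step 3: enter (3,2), '\' deflects right->down, move down to (4,2)
Step 4: enter (4,2), '.' pass, move down to (5,2)
Step 5: enter (5,2), '.' pass, move down to (6,2)
Step 6: at (6,2) — EXIT via bottom edge, pos 2
Distinct cells visited: 5 (path length 5)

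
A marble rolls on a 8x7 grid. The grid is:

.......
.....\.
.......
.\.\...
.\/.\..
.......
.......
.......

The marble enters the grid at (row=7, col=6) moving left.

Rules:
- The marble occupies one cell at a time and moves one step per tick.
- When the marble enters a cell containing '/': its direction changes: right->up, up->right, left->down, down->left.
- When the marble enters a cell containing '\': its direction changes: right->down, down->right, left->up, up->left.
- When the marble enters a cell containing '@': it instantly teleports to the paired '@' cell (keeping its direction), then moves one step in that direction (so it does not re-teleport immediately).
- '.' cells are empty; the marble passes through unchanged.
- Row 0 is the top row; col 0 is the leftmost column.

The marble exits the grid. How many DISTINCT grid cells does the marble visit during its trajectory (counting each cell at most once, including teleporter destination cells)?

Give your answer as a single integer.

Answer: 7

Derivation:
Step 1: enter (7,6), '.' pass, move left to (7,5)
Step 2: enter (7,5), '.' pass, move left to (7,4)
Step 3: enter (7,4), '.' pass, move left to (7,3)
Step 4: enter (7,3), '.' pass, move left to (7,2)
Step 5: enter (7,2), '.' pass, move left to (7,1)
Step 6: enter (7,1), '.' pass, move left to (7,0)
Step 7: enter (7,0), '.' pass, move left to (7,-1)
Step 8: at (7,-1) — EXIT via left edge, pos 7
Distinct cells visited: 7 (path length 7)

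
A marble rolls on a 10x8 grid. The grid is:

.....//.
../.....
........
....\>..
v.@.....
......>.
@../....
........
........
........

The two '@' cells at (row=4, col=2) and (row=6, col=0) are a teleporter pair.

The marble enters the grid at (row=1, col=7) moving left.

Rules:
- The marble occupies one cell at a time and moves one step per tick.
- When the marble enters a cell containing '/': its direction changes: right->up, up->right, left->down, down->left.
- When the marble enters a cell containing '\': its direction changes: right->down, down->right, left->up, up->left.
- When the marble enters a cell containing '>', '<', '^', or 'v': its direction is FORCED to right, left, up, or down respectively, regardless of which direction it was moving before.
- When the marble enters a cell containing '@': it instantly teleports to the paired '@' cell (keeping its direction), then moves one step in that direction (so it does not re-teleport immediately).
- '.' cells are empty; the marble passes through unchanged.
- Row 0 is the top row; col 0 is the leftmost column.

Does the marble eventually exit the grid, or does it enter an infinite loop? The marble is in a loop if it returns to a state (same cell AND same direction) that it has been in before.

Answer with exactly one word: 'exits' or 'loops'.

Answer: exits

Derivation:
Step 1: enter (1,7), '.' pass, move left to (1,6)
Step 2: enter (1,6), '.' pass, move left to (1,5)
Step 3: enter (1,5), '.' pass, move left to (1,4)
Step 4: enter (1,4), '.' pass, move left to (1,3)
Step 5: enter (1,3), '.' pass, move left to (1,2)
Step 6: enter (1,2), '/' deflects left->down, move down to (2,2)
Step 7: enter (2,2), '.' pass, move down to (3,2)
Step 8: enter (3,2), '.' pass, move down to (4,2)
Step 9: enter (4,2), '@' teleport (4,2)->(6,0), also enter (6,0), move down to (7,0)
Step 10: enter (7,0), '.' pass, move down to (8,0)
Step 11: enter (8,0), '.' pass, move down to (9,0)
Step 12: enter (9,0), '.' pass, move down to (10,0)
Step 13: at (10,0) — EXIT via bottom edge, pos 0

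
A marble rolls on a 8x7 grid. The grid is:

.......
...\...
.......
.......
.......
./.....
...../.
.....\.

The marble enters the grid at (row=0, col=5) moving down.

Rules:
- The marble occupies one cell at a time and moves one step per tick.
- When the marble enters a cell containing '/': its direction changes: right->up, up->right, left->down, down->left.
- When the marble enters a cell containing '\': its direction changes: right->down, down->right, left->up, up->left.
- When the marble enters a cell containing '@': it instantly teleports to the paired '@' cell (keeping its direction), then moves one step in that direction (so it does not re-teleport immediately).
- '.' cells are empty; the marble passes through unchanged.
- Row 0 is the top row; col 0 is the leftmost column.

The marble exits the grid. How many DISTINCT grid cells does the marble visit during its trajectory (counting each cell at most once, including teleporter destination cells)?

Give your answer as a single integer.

Answer: 12

Derivation:
Step 1: enter (0,5), '.' pass, move down to (1,5)
Step 2: enter (1,5), '.' pass, move down to (2,5)
Step 3: enter (2,5), '.' pass, move down to (3,5)
Step 4: enter (3,5), '.' pass, move down to (4,5)
Step 5: enter (4,5), '.' pass, move down to (5,5)
Step 6: enter (5,5), '.' pass, move down to (6,5)
Step 7: enter (6,5), '/' deflects down->left, move left to (6,4)
Step 8: enter (6,4), '.' pass, move left to (6,3)
Step 9: enter (6,3), '.' pass, move left to (6,2)
Step 10: enter (6,2), '.' pass, move left to (6,1)
Step 11: enter (6,1), '.' pass, move left to (6,0)
Step 12: enter (6,0), '.' pass, move left to (6,-1)
Step 13: at (6,-1) — EXIT via left edge, pos 6
Distinct cells visited: 12 (path length 12)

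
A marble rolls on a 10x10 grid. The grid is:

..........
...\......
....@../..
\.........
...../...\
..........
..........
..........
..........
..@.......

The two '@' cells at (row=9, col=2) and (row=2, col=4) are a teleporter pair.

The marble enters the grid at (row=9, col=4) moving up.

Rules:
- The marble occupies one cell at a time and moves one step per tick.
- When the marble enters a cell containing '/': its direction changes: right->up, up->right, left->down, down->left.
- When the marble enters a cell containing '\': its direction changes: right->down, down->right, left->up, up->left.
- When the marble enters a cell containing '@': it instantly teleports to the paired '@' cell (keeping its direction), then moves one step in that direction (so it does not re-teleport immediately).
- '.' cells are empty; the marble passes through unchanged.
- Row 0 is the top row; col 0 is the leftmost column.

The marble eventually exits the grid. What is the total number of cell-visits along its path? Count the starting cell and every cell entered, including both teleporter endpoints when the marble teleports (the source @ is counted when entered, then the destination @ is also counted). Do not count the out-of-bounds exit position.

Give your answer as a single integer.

Step 1: enter (9,4), '.' pass, move up to (8,4)
Step 2: enter (8,4), '.' pass, move up to (7,4)
Step 3: enter (7,4), '.' pass, move up to (6,4)
Step 4: enter (6,4), '.' pass, move up to (5,4)
Step 5: enter (5,4), '.' pass, move up to (4,4)
Step 6: enter (4,4), '.' pass, move up to (3,4)
Step 7: enter (3,4), '.' pass, move up to (2,4)
Step 8: enter (2,4), '@' teleport (2,4)->(9,2), also enter (9,2), move up to (8,2)
Step 9: enter (8,2), '.' pass, move up to (7,2)
Step 10: enter (7,2), '.' pass, move up to (6,2)
Step 11: enter (6,2), '.' pass, move up to (5,2)
Step 12: enter (5,2), '.' pass, move up to (4,2)
Step 13: enter (4,2), '.' pass, move up to (3,2)
Step 14: enter (3,2), '.' pass, move up to (2,2)
Step 15: enter (2,2), '.' pass, move up to (1,2)
Step 16: enter (1,2), '.' pass, move up to (0,2)
Step 17: enter (0,2), '.' pass, move up to (-1,2)
Step 18: at (-1,2) — EXIT via top edge, pos 2
Path length (cell visits): 18

Answer: 18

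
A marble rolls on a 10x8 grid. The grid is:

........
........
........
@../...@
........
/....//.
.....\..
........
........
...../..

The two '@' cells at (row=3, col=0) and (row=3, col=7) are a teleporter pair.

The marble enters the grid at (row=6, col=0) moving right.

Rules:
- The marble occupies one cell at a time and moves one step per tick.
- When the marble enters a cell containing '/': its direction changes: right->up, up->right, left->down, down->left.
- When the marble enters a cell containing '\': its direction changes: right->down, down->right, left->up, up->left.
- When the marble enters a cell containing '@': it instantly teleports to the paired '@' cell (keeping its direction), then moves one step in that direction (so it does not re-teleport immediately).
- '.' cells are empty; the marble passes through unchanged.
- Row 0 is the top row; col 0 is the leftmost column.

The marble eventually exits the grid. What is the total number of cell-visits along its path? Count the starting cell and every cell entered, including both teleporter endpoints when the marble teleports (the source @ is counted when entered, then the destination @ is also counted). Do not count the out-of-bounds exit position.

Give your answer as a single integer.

Step 1: enter (6,0), '.' pass, move right to (6,1)
Step 2: enter (6,1), '.' pass, move right to (6,2)
Step 3: enter (6,2), '.' pass, move right to (6,3)
Step 4: enter (6,3), '.' pass, move right to (6,4)
Step 5: enter (6,4), '.' pass, move right to (6,5)
Step 6: enter (6,5), '\' deflects right->down, move down to (7,5)
Step 7: enter (7,5), '.' pass, move down to (8,5)
Step 8: enter (8,5), '.' pass, move down to (9,5)
Step 9: enter (9,5), '/' deflects down->left, move left to (9,4)
Step 10: enter (9,4), '.' pass, move left to (9,3)
Step 11: enter (9,3), '.' pass, move left to (9,2)
Step 12: enter (9,2), '.' pass, move left to (9,1)
Step 13: enter (9,1), '.' pass, move left to (9,0)
Step 14: enter (9,0), '.' pass, move left to (9,-1)
Step 15: at (9,-1) — EXIT via left edge, pos 9
Path length (cell visits): 14

Answer: 14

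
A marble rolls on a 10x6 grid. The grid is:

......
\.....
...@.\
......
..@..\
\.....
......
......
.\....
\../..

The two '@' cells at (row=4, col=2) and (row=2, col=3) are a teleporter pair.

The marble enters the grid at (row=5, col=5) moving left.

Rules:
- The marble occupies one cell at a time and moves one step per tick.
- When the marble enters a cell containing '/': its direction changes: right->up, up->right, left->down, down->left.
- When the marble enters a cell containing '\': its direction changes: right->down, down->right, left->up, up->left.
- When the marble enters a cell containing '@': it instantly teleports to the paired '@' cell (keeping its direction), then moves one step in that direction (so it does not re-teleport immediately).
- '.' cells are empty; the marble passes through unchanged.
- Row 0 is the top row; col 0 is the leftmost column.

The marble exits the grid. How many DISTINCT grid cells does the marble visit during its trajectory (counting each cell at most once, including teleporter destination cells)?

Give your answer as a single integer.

Step 1: enter (5,5), '.' pass, move left to (5,4)
Step 2: enter (5,4), '.' pass, move left to (5,3)
Step 3: enter (5,3), '.' pass, move left to (5,2)
Step 4: enter (5,2), '.' pass, move left to (5,1)
Step 5: enter (5,1), '.' pass, move left to (5,0)
Step 6: enter (5,0), '\' deflects left->up, move up to (4,0)
Step 7: enter (4,0), '.' pass, move up to (3,0)
Step 8: enter (3,0), '.' pass, move up to (2,0)
Step 9: enter (2,0), '.' pass, move up to (1,0)
Step 10: enter (1,0), '\' deflects up->left, move left to (1,-1)
Step 11: at (1,-1) — EXIT via left edge, pos 1
Distinct cells visited: 10 (path length 10)

Answer: 10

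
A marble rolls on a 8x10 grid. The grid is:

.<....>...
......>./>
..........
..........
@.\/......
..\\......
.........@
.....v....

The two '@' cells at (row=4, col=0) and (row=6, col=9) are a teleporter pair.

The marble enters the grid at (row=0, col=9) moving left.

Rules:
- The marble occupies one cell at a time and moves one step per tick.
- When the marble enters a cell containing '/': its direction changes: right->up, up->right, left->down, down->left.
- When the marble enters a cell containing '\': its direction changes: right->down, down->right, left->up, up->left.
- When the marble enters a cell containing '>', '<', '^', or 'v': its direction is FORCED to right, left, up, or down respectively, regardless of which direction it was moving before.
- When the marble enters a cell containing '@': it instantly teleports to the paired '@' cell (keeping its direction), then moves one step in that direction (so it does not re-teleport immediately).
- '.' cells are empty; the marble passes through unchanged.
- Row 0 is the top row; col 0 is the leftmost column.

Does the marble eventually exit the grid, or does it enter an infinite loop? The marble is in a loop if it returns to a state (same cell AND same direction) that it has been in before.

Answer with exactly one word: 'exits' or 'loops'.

Step 1: enter (0,9), '.' pass, move left to (0,8)
Step 2: enter (0,8), '.' pass, move left to (0,7)
Step 3: enter (0,7), '.' pass, move left to (0,6)
Step 4: enter (0,6), '>' forces left->right, move right to (0,7)
Step 5: enter (0,7), '.' pass, move right to (0,8)
Step 6: enter (0,8), '.' pass, move right to (0,9)
Step 7: enter (0,9), '.' pass, move right to (0,10)
Step 8: at (0,10) — EXIT via right edge, pos 0

Answer: exits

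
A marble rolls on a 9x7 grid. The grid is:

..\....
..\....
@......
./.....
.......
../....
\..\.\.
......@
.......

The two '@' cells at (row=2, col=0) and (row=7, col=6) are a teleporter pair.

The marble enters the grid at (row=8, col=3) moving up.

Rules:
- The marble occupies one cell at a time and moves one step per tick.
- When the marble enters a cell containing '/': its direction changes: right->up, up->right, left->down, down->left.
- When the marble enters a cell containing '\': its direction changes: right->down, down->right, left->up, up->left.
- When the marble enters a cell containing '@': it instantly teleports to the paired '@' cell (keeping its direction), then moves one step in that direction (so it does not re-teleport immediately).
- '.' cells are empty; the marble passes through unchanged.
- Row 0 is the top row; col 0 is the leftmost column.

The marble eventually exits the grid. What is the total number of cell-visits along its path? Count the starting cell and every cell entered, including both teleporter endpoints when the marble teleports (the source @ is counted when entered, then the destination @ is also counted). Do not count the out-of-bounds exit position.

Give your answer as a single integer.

Answer: 18

Derivation:
Step 1: enter (8,3), '.' pass, move up to (7,3)
Step 2: enter (7,3), '.' pass, move up to (6,3)
Step 3: enter (6,3), '\' deflects up->left, move left to (6,2)
Step 4: enter (6,2), '.' pass, move left to (6,1)
Step 5: enter (6,1), '.' pass, move left to (6,0)
Step 6: enter (6,0), '\' deflects left->up, move up to (5,0)
Step 7: enter (5,0), '.' pass, move up to (4,0)
Step 8: enter (4,0), '.' pass, move up to (3,0)
Step 9: enter (3,0), '.' pass, move up to (2,0)
Step 10: enter (2,0), '@' teleport (2,0)->(7,6), also enter (7,6), move up to (6,6)
Step 11: enter (6,6), '.' pass, move up to (5,6)
Step 12: enter (5,6), '.' pass, move up to (4,6)
Step 13: enter (4,6), '.' pass, move up to (3,6)
Step 14: enter (3,6), '.' pass, move up to (2,6)
Step 15: enter (2,6), '.' pass, move up to (1,6)
Step 16: enter (1,6), '.' pass, move up to (0,6)
Step 17: enter (0,6), '.' pass, move up to (-1,6)
Step 18: at (-1,6) — EXIT via top edge, pos 6
Path length (cell visits): 18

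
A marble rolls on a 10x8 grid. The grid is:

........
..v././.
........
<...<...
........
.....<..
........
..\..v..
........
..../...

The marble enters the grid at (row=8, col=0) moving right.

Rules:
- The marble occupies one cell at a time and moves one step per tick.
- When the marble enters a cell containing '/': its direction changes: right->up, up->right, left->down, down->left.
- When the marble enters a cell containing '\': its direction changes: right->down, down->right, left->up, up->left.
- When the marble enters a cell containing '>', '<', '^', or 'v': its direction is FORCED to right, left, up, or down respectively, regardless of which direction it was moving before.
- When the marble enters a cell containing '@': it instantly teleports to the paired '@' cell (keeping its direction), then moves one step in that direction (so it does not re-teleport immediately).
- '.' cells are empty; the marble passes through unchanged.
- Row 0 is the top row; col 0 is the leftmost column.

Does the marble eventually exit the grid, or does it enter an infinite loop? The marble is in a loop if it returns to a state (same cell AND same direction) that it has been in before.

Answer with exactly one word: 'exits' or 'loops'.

Answer: exits

Derivation:
Step 1: enter (8,0), '.' pass, move right to (8,1)
Step 2: enter (8,1), '.' pass, move right to (8,2)
Step 3: enter (8,2), '.' pass, move right to (8,3)
Step 4: enter (8,3), '.' pass, move right to (8,4)
Step 5: enter (8,4), '.' pass, move right to (8,5)
Step 6: enter (8,5), '.' pass, move right to (8,6)
Step 7: enter (8,6), '.' pass, move right to (8,7)
Step 8: enter (8,7), '.' pass, move right to (8,8)
Step 9: at (8,8) — EXIT via right edge, pos 8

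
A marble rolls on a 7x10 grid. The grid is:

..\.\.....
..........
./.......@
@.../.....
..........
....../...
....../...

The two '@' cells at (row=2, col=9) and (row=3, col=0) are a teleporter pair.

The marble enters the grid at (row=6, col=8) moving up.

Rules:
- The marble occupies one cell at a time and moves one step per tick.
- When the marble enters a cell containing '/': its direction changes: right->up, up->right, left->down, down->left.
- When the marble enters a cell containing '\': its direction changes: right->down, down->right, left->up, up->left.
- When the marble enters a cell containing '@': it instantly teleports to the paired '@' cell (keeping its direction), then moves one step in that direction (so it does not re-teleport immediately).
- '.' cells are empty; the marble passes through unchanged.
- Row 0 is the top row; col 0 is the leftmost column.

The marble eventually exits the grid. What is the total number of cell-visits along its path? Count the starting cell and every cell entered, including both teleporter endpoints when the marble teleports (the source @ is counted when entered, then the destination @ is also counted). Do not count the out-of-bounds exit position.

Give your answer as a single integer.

Answer: 7

Derivation:
Step 1: enter (6,8), '.' pass, move up to (5,8)
Step 2: enter (5,8), '.' pass, move up to (4,8)
Step 3: enter (4,8), '.' pass, move up to (3,8)
Step 4: enter (3,8), '.' pass, move up to (2,8)
Step 5: enter (2,8), '.' pass, move up to (1,8)
Step 6: enter (1,8), '.' pass, move up to (0,8)
Step 7: enter (0,8), '.' pass, move up to (-1,8)
Step 8: at (-1,8) — EXIT via top edge, pos 8
Path length (cell visits): 7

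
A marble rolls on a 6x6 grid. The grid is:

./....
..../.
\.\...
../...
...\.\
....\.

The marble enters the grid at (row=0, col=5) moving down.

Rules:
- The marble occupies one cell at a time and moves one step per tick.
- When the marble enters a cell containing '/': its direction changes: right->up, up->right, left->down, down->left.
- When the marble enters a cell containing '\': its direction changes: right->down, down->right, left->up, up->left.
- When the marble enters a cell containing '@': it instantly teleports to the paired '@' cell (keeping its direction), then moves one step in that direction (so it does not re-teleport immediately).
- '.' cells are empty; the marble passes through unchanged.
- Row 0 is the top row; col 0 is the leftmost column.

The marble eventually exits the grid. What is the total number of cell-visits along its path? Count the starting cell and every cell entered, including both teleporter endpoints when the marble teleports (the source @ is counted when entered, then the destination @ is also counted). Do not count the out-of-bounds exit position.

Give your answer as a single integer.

Answer: 5

Derivation:
Step 1: enter (0,5), '.' pass, move down to (1,5)
Step 2: enter (1,5), '.' pass, move down to (2,5)
Step 3: enter (2,5), '.' pass, move down to (3,5)
Step 4: enter (3,5), '.' pass, move down to (4,5)
Step 5: enter (4,5), '\' deflects down->right, move right to (4,6)
Step 6: at (4,6) — EXIT via right edge, pos 4
Path length (cell visits): 5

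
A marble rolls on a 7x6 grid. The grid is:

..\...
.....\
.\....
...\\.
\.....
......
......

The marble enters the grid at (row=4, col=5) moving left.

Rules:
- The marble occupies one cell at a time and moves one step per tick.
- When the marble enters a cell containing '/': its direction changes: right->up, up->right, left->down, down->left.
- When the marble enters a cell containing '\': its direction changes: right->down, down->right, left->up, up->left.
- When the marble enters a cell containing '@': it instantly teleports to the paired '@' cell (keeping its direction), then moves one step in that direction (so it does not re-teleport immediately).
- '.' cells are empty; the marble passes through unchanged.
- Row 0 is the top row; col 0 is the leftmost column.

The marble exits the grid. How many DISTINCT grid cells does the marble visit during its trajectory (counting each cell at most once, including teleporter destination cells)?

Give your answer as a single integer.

Step 1: enter (4,5), '.' pass, move left to (4,4)
Step 2: enter (4,4), '.' pass, move left to (4,3)
Step 3: enter (4,3), '.' pass, move left to (4,2)
Step 4: enter (4,2), '.' pass, move left to (4,1)
Step 5: enter (4,1), '.' pass, move left to (4,0)
Step 6: enter (4,0), '\' deflects left->up, move up to (3,0)
Step 7: enter (3,0), '.' pass, move up to (2,0)
Step 8: enter (2,0), '.' pass, move up to (1,0)
Step 9: enter (1,0), '.' pass, move up to (0,0)
Step 10: enter (0,0), '.' pass, move up to (-1,0)
Step 11: at (-1,0) — EXIT via top edge, pos 0
Distinct cells visited: 10 (path length 10)

Answer: 10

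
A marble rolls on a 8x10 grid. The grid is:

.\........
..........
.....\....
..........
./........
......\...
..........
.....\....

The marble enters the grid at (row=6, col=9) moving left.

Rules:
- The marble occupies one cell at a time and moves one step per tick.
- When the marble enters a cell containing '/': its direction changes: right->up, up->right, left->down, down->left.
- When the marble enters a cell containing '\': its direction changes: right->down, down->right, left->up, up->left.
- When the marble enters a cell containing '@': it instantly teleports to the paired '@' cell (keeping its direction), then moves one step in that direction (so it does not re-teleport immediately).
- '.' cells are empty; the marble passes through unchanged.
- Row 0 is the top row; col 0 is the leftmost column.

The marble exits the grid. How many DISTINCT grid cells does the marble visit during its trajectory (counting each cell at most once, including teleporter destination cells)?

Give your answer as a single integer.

Answer: 10

Derivation:
Step 1: enter (6,9), '.' pass, move left to (6,8)
Step 2: enter (6,8), '.' pass, move left to (6,7)
Step 3: enter (6,7), '.' pass, move left to (6,6)
Step 4: enter (6,6), '.' pass, move left to (6,5)
Step 5: enter (6,5), '.' pass, move left to (6,4)
Step 6: enter (6,4), '.' pass, move left to (6,3)
Step 7: enter (6,3), '.' pass, move left to (6,2)
Step 8: enter (6,2), '.' pass, move left to (6,1)
Step 9: enter (6,1), '.' pass, move left to (6,0)
Step 10: enter (6,0), '.' pass, move left to (6,-1)
Step 11: at (6,-1) — EXIT via left edge, pos 6
Distinct cells visited: 10 (path length 10)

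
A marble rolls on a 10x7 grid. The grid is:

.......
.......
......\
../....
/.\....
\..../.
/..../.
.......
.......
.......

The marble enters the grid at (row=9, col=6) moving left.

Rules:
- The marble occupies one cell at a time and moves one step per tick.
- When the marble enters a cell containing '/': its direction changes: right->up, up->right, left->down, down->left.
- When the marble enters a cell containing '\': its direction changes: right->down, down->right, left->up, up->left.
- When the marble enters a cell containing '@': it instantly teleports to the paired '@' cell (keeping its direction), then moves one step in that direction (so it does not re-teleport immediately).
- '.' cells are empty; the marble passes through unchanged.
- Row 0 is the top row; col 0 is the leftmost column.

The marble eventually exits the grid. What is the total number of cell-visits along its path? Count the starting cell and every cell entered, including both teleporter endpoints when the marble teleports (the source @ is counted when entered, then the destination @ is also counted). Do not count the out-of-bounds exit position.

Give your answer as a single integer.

Step 1: enter (9,6), '.' pass, move left to (9,5)
Step 2: enter (9,5), '.' pass, move left to (9,4)
Step 3: enter (9,4), '.' pass, move left to (9,3)
Step 4: enter (9,3), '.' pass, move left to (9,2)
Step 5: enter (9,2), '.' pass, move left to (9,1)
Step 6: enter (9,1), '.' pass, move left to (9,0)
Step 7: enter (9,0), '.' pass, move left to (9,-1)
Step 8: at (9,-1) — EXIT via left edge, pos 9
Path length (cell visits): 7

Answer: 7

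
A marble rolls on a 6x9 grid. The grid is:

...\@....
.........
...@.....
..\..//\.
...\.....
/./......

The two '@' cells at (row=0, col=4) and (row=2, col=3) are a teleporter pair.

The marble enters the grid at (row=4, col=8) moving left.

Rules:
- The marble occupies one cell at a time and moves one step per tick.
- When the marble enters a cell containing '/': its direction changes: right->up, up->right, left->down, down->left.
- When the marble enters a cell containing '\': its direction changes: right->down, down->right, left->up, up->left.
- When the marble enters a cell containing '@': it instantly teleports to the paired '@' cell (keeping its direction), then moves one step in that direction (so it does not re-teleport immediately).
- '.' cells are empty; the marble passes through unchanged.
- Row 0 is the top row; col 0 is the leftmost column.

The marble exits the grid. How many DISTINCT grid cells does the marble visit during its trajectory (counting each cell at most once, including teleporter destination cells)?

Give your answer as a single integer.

Answer: 9

Derivation:
Step 1: enter (4,8), '.' pass, move left to (4,7)
Step 2: enter (4,7), '.' pass, move left to (4,6)
Step 3: enter (4,6), '.' pass, move left to (4,5)
Step 4: enter (4,5), '.' pass, move left to (4,4)
Step 5: enter (4,4), '.' pass, move left to (4,3)
Step 6: enter (4,3), '\' deflects left->up, move up to (3,3)
Step 7: enter (3,3), '.' pass, move up to (2,3)
Step 8: enter (2,3), '@' teleport (2,3)->(0,4), also enter (0,4), move up to (-1,4)
Step 9: at (-1,4) — EXIT via top edge, pos 4
Distinct cells visited: 9 (path length 9)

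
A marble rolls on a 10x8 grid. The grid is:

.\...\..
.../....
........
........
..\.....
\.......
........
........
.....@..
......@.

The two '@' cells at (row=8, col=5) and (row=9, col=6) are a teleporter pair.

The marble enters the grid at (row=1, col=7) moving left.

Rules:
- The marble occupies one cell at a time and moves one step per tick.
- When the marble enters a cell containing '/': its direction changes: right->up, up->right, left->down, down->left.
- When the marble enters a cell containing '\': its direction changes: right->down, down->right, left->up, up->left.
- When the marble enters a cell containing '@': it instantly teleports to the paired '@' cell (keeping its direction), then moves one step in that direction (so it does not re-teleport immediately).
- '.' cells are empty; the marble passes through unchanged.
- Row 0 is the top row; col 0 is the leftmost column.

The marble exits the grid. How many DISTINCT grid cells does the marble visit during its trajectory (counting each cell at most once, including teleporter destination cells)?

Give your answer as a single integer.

Step 1: enter (1,7), '.' pass, move left to (1,6)
Step 2: enter (1,6), '.' pass, move left to (1,5)
Step 3: enter (1,5), '.' pass, move left to (1,4)
Step 4: enter (1,4), '.' pass, move left to (1,3)
Step 5: enter (1,3), '/' deflects left->down, move down to (2,3)
Step 6: enter (2,3), '.' pass, move down to (3,3)
Step 7: enter (3,3), '.' pass, move down to (4,3)
Step 8: enter (4,3), '.' pass, move down to (5,3)
Step 9: enter (5,3), '.' pass, move down to (6,3)
Step 10: enter (6,3), '.' pass, move down to (7,3)
Step 11: enter (7,3), '.' pass, move down to (8,3)
Step 12: enter (8,3), '.' pass, move down to (9,3)
Step 13: enter (9,3), '.' pass, move down to (10,3)
Step 14: at (10,3) — EXIT via bottom edge, pos 3
Distinct cells visited: 13 (path length 13)

Answer: 13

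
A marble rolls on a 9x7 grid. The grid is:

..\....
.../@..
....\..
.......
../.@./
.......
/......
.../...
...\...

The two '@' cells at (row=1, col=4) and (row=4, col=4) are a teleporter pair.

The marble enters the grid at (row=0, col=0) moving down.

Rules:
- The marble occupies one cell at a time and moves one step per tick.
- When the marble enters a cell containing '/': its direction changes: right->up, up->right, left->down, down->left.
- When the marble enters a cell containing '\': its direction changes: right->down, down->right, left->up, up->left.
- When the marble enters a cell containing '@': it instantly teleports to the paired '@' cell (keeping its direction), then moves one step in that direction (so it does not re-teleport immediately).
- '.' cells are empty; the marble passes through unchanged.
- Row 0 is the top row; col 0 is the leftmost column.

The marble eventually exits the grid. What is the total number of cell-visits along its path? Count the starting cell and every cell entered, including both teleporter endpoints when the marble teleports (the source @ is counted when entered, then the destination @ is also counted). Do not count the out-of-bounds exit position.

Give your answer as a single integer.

Answer: 7

Derivation:
Step 1: enter (0,0), '.' pass, move down to (1,0)
Step 2: enter (1,0), '.' pass, move down to (2,0)
Step 3: enter (2,0), '.' pass, move down to (3,0)
Step 4: enter (3,0), '.' pass, move down to (4,0)
Step 5: enter (4,0), '.' pass, move down to (5,0)
Step 6: enter (5,0), '.' pass, move down to (6,0)
Step 7: enter (6,0), '/' deflects down->left, move left to (6,-1)
Step 8: at (6,-1) — EXIT via left edge, pos 6
Path length (cell visits): 7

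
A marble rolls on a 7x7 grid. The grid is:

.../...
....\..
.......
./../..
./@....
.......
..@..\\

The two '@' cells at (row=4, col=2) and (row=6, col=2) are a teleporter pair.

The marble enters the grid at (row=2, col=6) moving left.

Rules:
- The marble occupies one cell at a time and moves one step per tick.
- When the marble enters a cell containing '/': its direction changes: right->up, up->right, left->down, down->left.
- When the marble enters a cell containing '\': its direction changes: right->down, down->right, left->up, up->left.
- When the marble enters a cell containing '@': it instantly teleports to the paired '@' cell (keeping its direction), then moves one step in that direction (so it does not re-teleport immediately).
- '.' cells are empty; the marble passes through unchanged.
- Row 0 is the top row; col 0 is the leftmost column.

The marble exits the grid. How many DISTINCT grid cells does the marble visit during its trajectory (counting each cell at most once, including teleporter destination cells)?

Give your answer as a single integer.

Answer: 7

Derivation:
Step 1: enter (2,6), '.' pass, move left to (2,5)
Step 2: enter (2,5), '.' pass, move left to (2,4)
Step 3: enter (2,4), '.' pass, move left to (2,3)
Step 4: enter (2,3), '.' pass, move left to (2,2)
Step 5: enter (2,2), '.' pass, move left to (2,1)
Step 6: enter (2,1), '.' pass, move left to (2,0)
Step 7: enter (2,0), '.' pass, move left to (2,-1)
Step 8: at (2,-1) — EXIT via left edge, pos 2
Distinct cells visited: 7 (path length 7)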